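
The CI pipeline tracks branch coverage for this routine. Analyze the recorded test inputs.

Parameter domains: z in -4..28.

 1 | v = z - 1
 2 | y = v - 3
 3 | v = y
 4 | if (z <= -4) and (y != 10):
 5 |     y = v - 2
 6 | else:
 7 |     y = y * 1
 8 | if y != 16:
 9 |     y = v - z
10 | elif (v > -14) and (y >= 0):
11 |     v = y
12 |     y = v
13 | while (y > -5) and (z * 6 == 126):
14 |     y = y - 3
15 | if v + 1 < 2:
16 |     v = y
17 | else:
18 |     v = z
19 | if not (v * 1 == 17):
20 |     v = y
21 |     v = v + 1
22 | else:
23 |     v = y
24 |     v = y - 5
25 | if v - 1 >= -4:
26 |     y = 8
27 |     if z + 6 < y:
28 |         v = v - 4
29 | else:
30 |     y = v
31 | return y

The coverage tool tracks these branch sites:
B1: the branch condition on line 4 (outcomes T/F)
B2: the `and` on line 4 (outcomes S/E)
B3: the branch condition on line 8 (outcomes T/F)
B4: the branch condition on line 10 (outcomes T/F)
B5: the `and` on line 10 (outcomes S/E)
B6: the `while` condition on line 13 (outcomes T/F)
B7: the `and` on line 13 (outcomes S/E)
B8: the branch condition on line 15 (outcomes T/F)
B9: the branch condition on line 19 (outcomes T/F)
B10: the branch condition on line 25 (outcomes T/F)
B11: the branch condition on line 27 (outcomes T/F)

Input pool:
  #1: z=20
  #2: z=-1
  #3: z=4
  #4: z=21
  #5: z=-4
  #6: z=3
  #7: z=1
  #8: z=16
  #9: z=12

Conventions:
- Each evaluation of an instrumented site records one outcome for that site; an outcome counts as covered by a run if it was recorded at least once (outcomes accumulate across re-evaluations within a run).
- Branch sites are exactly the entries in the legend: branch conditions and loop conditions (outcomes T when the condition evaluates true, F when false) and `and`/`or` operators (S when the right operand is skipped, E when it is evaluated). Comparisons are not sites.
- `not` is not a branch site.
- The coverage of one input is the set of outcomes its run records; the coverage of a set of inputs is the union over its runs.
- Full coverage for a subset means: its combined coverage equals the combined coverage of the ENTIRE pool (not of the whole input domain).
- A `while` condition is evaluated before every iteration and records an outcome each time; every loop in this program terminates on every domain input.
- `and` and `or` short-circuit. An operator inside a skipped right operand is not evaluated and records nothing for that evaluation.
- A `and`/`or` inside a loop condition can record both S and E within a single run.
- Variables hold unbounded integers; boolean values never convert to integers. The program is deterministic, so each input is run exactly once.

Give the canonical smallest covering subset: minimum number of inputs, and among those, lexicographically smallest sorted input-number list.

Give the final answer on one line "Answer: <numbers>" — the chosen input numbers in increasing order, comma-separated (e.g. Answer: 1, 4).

#1 (z=20) -> B2->S, B1->F, B3->F, B5->E, B4->T, B7->E, B6->F, B8->F, B9->T, B10->T, B11->F; covered: B1=F, B2=S, B3=F, B4=T, B5=E, B6=F, B7=E, B8=F, B9=T, B10=T, B11=F
#2 (z=-1) -> B2->S, B1->F, B3->T, B7->E, B6->F, B8->T, B9->T, B10->T, B11->T; covered: B1=F, B2=S, B3=T, B6=F, B7=E, B8=T, B9=T, B10=T, B11=T
#3 (z=4) -> B2->S, B1->F, B3->T, B7->E, B6->F, B8->T, B9->T, B10->T, B11->F; covered: B1=F, B2=S, B3=T, B6=F, B7=E, B8=T, B9=T, B10=T, B11=F
#4 (z=21) -> B2->S, B1->F, B3->T, B7->E, B6->T, B7->S, B6->F, B8->F, B9->T, B10->F; covered: B1=F, B2=S, B3=T, B6=T, B6=F, B7=S, B7=E, B8=F, B9=T, B10=F
#5 (z=-4) -> B2->E, B1->T, B3->T, B7->E, B6->F, B8->T, B9->T, B10->T, B11->T; covered: B1=T, B2=E, B3=T, B6=F, B7=E, B8=T, B9=T, B10=T, B11=T
#6 (z=3) -> B2->S, B1->F, B3->T, B7->E, B6->F, B8->T, B9->T, B10->T, B11->F; covered: B1=F, B2=S, B3=T, B6=F, B7=E, B8=T, B9=T, B10=T, B11=F
#7 (z=1) -> B2->S, B1->F, B3->T, B7->E, B6->F, B8->T, B9->T, B10->T, B11->T; covered: B1=F, B2=S, B3=T, B6=F, B7=E, B8=T, B9=T, B10=T, B11=T
#8 (z=16) -> B2->S, B1->F, B3->T, B7->E, B6->F, B8->F, B9->T, B10->T, B11->F; covered: B1=F, B2=S, B3=T, B6=F, B7=E, B8=F, B9=T, B10=T, B11=F
#9 (z=12) -> B2->S, B1->F, B3->T, B7->E, B6->F, B8->F, B9->T, B10->T, B11->F; covered: B1=F, B2=S, B3=T, B6=F, B7=E, B8=F, B9=T, B10=T, B11=F
pool-wide coverage (19 outcomes): B1=T, B1=F, B2=S, B2=E, B3=T, B3=F, B4=T, B5=E, B6=T, B6=F, B7=S, B7=E, B8=T, B8=F, B9=T, B10=T, B10=F, B11=T, B11=F
no size-1 subset reaches all 19 outcomes (best union: 11/19)
no size-2 subset reaches all 19 outcomes (best union: 16/19)
inputs {1, 4, 5} (size 3) cover everything; no size-3 subset with a lexicographically smaller index list covers all 19

Answer: 1, 4, 5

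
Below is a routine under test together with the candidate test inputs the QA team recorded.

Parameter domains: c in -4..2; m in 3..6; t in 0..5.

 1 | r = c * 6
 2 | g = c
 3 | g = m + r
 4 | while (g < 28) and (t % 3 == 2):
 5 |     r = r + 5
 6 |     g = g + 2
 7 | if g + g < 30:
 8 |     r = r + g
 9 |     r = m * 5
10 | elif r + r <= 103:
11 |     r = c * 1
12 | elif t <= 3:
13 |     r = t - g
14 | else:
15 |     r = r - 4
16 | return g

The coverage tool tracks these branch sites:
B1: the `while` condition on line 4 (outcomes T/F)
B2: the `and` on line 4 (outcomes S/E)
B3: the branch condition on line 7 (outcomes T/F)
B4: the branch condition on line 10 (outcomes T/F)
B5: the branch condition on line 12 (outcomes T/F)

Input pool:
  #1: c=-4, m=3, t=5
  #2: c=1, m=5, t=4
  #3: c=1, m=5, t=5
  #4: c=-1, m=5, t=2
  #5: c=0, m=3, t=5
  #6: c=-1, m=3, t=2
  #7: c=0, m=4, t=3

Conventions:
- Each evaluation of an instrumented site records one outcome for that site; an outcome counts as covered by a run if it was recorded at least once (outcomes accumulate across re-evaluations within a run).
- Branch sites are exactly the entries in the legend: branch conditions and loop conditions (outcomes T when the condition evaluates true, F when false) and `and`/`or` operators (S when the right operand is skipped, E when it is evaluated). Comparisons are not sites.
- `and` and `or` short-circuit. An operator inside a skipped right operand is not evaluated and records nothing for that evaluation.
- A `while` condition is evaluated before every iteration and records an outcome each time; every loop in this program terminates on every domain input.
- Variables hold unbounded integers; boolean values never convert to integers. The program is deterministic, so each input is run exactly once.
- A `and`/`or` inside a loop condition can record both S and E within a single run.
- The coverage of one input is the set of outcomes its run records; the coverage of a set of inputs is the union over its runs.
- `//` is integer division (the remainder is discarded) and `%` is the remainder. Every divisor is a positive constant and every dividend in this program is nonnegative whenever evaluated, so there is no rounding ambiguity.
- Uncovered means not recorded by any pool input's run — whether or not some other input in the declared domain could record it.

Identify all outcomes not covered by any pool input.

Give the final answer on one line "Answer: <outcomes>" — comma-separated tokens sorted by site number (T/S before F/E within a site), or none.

input #1, c=-4, m=3, t=5: events B2->E, B1->T, B2->E, B1->T, B2->E, B1->T, B2->E, B1->T, B2->E, B1->T, B2->E, B1->T, B2->E, B1->T, ...; outcomes B1=T, B1=F, B2=S, B2=E, B3=F, B4=F, B5=F
input #2, c=1, m=5, t=4: events B2->E, B1->F, B3->T; outcomes B1=F, B2=E, B3=T
input #3, c=1, m=5, t=5: events B2->E, B1->T, B2->E, B1->T, B2->E, B1->T, B2->E, B1->T, B2->E, B1->T, B2->E, B1->T, B2->E, B1->T, ...; outcomes B1=T, B1=F, B2=S, B2=E, B3=F, B4=T
input #4, c=-1, m=5, t=2: events B2->E, B1->T, B2->E, B1->T, B2->E, B1->T, B2->E, B1->T, B2->E, B1->T, B2->E, B1->T, B2->E, B1->T, ...; outcomes B1=T, B1=F, B2=S, B2=E, B3=F, B4=F, B5=T
input #5, c=0, m=3, t=5: events B2->E, B1->T, B2->E, B1->T, B2->E, B1->T, B2->E, B1->T, B2->E, B1->T, B2->E, B1->T, B2->E, B1->T, ...; outcomes B1=T, B1=F, B2=S, B2=E, B3=F, B4=F, B5=F
input #6, c=-1, m=3, t=2: events B2->E, B1->T, B2->E, B1->T, B2->E, B1->T, B2->E, B1->T, B2->E, B1->T, B2->E, B1->T, B2->E, B1->T, ...; outcomes B1=T, B1=F, B2=S, B2=E, B3=F, B4=F, B5=T
input #7, c=0, m=4, t=3: events B2->E, B1->F, B3->T; outcomes B1=F, B2=E, B3=T
union over the pool: B1=T, B1=F, B2=S, B2=E, B3=T, B3=F, B4=T, B4=F, B5=T, B5=F
uncovered (0 of 10): none

Answer: none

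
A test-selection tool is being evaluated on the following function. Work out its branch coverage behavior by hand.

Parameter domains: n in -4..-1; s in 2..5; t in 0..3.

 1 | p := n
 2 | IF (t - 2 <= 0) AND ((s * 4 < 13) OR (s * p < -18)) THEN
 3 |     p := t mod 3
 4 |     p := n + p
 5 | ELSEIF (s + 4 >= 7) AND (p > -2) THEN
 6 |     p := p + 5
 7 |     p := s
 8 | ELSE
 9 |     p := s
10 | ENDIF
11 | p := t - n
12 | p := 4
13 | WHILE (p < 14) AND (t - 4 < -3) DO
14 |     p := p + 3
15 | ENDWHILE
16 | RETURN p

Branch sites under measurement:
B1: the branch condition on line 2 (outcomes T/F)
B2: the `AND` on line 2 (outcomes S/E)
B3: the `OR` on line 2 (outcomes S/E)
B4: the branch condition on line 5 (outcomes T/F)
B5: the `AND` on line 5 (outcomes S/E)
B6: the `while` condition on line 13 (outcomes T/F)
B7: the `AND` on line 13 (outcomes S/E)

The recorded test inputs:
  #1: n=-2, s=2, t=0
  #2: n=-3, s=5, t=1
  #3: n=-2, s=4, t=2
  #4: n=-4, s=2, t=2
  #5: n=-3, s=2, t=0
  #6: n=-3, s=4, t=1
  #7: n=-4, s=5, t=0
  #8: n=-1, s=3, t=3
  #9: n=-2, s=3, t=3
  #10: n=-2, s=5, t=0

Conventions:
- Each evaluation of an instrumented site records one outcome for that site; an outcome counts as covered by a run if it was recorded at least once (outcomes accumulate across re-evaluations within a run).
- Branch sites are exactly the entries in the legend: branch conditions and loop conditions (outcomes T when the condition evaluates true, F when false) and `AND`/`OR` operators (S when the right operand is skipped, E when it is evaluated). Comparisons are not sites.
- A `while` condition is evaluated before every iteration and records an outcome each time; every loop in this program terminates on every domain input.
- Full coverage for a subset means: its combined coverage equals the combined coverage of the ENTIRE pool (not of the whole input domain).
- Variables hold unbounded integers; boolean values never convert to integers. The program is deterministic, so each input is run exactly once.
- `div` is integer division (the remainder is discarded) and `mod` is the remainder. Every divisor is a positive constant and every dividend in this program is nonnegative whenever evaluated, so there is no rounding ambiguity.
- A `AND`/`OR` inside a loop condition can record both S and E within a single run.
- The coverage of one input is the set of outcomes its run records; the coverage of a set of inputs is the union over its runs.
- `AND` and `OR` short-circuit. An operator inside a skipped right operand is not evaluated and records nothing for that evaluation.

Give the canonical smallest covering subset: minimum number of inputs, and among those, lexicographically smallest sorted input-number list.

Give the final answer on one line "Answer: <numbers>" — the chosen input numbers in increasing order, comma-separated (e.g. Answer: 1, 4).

run #1 (n=-2, s=2, t=0) runs B2->E, B3->S, B1->T, B7->E, B6->T, B7->E, B6->T, B7->E, B6->T, B7->E, B6->T, B7->S, B6->F; records B1=T, B2=E, B3=S, B6=T, B6=F, B7=S, B7=E
run #2 (n=-3, s=5, t=1) runs B2->E, B3->E, B1->F, B5->E, B4->F, B7->E, B6->F; records B1=F, B2=E, B3=E, B4=F, B5=E, B6=F, B7=E
run #3 (n=-2, s=4, t=2) runs B2->E, B3->E, B1->F, B5->E, B4->F, B7->E, B6->F; records B1=F, B2=E, B3=E, B4=F, B5=E, B6=F, B7=E
run #4 (n=-4, s=2, t=2) runs B2->E, B3->S, B1->T, B7->E, B6->F; records B1=T, B2=E, B3=S, B6=F, B7=E
run #5 (n=-3, s=2, t=0) runs B2->E, B3->S, B1->T, B7->E, B6->T, B7->E, B6->T, B7->E, B6->T, B7->E, B6->T, B7->S, B6->F; records B1=T, B2=E, B3=S, B6=T, B6=F, B7=S, B7=E
run #6 (n=-3, s=4, t=1) runs B2->E, B3->E, B1->F, B5->E, B4->F, B7->E, B6->F; records B1=F, B2=E, B3=E, B4=F, B5=E, B6=F, B7=E
run #7 (n=-4, s=5, t=0) runs B2->E, B3->E, B1->T, B7->E, B6->T, B7->E, B6->T, B7->E, B6->T, B7->E, B6->T, B7->S, B6->F; records B1=T, B2=E, B3=E, B6=T, B6=F, B7=S, B7=E
run #8 (n=-1, s=3, t=3) runs B2->S, B1->F, B5->E, B4->T, B7->E, B6->F; records B1=F, B2=S, B4=T, B5=E, B6=F, B7=E
run #9 (n=-2, s=3, t=3) runs B2->S, B1->F, B5->E, B4->F, B7->E, B6->F; records B1=F, B2=S, B4=F, B5=E, B6=F, B7=E
run #10 (n=-2, s=5, t=0) runs B2->E, B3->E, B1->F, B5->E, B4->F, B7->E, B6->T, B7->E, B6->T, B7->E, B6->T, B7->E, B6->T, B7->S, ...; records B1=F, B2=E, B3=E, B4=F, B5=E, B6=T, B6=F, B7=S, B7=E
union over all inputs: B1=T, B1=F, B2=S, B2=E, B3=S, B3=E, B4=T, B4=F, B5=E, B6=T, B6=F, B7=S, B7=E (13 outcomes)
size 1 is not enough: best union over all size-1 subsets is 9/13
size 2 is not enough: best union over all size-2 subsets is 11/13
the canonical winner is {1, 2, 8}: size 3, full 13-outcome coverage, earliest index list among size-3 covers

Answer: 1, 2, 8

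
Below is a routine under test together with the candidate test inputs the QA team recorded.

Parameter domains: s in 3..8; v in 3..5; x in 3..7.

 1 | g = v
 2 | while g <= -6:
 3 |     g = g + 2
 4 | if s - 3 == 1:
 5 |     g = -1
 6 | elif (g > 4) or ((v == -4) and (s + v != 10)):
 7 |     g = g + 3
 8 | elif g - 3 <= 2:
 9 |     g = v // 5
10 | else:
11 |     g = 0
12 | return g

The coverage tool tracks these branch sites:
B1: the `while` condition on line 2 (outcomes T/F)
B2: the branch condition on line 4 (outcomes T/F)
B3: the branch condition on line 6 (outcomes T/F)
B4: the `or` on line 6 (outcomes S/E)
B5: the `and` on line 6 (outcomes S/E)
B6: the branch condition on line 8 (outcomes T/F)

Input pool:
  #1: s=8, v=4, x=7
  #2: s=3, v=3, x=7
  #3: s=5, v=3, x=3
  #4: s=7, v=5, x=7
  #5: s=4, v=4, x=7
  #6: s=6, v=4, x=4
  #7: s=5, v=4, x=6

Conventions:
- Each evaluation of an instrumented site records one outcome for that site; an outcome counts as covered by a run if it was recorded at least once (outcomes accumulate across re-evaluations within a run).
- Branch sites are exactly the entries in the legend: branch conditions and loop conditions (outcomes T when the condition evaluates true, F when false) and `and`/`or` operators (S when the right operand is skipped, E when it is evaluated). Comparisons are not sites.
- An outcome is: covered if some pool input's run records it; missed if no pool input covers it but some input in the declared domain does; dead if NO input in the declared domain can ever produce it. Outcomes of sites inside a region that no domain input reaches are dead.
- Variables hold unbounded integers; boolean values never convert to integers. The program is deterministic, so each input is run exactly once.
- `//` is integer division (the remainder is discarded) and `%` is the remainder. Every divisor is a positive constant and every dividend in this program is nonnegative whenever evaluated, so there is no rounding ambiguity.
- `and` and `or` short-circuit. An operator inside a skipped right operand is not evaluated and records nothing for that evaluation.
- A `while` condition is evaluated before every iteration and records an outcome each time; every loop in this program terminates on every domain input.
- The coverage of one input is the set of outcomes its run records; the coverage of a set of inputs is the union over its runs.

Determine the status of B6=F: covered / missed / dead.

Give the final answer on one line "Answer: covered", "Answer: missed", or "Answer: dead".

no pool input records B6=F
checking all 90 inputs in the declared domain: B6=F is never recorded -> dead

Answer: dead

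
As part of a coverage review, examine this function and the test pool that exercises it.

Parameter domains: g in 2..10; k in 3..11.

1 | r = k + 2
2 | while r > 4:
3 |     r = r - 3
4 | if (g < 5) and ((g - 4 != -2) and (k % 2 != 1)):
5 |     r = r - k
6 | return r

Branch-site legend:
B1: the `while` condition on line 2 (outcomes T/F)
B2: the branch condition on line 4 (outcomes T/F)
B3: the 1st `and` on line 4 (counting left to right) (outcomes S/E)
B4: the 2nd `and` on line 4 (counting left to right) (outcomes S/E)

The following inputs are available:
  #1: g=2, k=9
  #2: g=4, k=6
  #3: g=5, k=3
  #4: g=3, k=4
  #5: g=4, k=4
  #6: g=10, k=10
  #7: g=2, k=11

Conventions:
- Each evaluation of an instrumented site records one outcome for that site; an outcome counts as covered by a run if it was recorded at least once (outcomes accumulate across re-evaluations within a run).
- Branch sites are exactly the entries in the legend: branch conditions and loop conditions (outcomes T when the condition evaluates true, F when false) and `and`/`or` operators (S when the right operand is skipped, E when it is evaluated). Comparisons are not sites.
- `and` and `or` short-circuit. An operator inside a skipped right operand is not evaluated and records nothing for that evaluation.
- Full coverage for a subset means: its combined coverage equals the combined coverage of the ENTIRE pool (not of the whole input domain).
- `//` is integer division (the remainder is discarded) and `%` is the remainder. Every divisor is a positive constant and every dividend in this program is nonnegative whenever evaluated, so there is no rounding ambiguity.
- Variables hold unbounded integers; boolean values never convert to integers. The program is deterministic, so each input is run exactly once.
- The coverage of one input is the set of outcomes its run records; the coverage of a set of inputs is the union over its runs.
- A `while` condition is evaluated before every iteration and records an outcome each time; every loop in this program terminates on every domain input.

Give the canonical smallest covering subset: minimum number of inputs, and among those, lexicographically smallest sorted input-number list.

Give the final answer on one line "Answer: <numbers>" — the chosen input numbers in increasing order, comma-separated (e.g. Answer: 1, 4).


run #1 (g=2, k=9) runs B1->T, B1->T, B1->T, B1->F, B3->E, B4->S, B2->F; records B1=T, B1=F, B2=F, B3=E, B4=S
run #2 (g=4, k=6) runs B1->T, B1->T, B1->F, B3->E, B4->E, B2->T; records B1=T, B1=F, B2=T, B3=E, B4=E
run #3 (g=5, k=3) runs B1->T, B1->F, B3->S, B2->F; records B1=T, B1=F, B2=F, B3=S
run #4 (g=3, k=4) runs B1->T, B1->F, B3->E, B4->E, B2->T; records B1=T, B1=F, B2=T, B3=E, B4=E
run #5 (g=4, k=4) runs B1->T, B1->F, B3->E, B4->E, B2->T; records B1=T, B1=F, B2=T, B3=E, B4=E
run #6 (g=10, k=10) runs B1->T, B1->T, B1->T, B1->F, B3->S, B2->F; records B1=T, B1=F, B2=F, B3=S
run #7 (g=2, k=11) runs B1->T, B1->T, B1->T, B1->F, B3->E, B4->S, B2->F; records B1=T, B1=F, B2=F, B3=E, B4=S
union over all inputs: B1=T, B1=F, B2=T, B2=F, B3=S, B3=E, B4=S, B4=E (8 outcomes)
checked all size-1 subsets: none covers 8 outcomes (max 5/8)
checked all size-2 subsets: none covers 8 outcomes (max 7/8)
size 3: inputs {1, 2, 3} cover all 8 outcomes, and no lexicographically smaller subset of this size does
Answer: 1, 2, 3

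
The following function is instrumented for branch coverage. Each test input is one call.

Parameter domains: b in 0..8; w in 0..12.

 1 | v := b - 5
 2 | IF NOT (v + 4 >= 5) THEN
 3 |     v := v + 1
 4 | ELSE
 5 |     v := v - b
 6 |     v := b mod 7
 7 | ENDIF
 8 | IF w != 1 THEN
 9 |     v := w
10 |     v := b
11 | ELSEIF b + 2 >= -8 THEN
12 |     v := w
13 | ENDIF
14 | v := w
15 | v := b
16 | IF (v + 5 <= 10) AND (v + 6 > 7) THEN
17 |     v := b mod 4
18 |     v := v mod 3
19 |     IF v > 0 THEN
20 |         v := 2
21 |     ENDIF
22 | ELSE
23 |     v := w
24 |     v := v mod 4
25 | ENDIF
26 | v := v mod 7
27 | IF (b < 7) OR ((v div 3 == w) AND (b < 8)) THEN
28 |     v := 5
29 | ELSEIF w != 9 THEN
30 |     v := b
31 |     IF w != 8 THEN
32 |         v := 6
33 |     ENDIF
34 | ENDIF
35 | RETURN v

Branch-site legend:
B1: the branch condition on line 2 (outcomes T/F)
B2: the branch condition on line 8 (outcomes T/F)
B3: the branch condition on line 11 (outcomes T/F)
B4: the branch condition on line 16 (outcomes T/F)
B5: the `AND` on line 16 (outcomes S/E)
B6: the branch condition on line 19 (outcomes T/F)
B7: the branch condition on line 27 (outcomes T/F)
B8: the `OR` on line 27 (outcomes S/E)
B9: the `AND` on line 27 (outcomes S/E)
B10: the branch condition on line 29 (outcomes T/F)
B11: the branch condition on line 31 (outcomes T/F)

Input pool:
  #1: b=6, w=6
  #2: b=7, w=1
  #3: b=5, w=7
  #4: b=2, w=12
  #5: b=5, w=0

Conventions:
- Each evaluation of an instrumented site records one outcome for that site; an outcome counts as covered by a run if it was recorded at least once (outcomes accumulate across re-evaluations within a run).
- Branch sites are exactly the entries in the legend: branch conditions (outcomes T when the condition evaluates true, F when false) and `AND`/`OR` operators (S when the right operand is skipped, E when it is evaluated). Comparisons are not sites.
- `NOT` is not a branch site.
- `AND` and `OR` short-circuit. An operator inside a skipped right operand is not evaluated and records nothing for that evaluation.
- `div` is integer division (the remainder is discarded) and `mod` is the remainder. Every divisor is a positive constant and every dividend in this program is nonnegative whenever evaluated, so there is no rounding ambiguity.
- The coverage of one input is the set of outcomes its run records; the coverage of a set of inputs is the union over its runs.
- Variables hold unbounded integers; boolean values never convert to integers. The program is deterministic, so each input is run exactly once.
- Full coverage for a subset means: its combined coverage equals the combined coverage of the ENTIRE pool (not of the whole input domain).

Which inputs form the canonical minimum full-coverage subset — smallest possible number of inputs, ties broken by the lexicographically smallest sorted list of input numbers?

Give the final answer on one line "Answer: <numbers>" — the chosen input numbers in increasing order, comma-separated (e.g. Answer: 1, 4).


test 1 (b=6, w=6) hits B1=F, B2=T, B4=F, B5=S, B7=T, B8=S
test 2 (b=7, w=1) hits B1=F, B2=F, B3=T, B4=F, B5=S, B7=F, B8=E, B9=S, B10=T, B11=T
test 3 (b=5, w=7) hits B1=T, B2=T, B4=T, B5=E, B6=T, B7=T, B8=S
test 4 (b=2, w=12) hits B1=T, B2=T, B4=T, B5=E, B6=T, B7=T, B8=S
test 5 (b=5, w=0) hits B1=T, B2=T, B4=T, B5=E, B6=T, B7=T, B8=S
pool-wide coverage (17 outcomes): B1=T, B1=F, B2=T, B2=F, B3=T, B4=T, B4=F, B5=S, B5=E, B6=T, B7=T, B7=F, B8=S, B8=E, B9=S, B10=T, B11=T
every size-1 subset falls short of the 17 outcomes (best: 10/17)
at size 2, {2, 3} reaches all 17 outcomes; every lexicographically earlier size-2 subset fails
Answer: 2, 3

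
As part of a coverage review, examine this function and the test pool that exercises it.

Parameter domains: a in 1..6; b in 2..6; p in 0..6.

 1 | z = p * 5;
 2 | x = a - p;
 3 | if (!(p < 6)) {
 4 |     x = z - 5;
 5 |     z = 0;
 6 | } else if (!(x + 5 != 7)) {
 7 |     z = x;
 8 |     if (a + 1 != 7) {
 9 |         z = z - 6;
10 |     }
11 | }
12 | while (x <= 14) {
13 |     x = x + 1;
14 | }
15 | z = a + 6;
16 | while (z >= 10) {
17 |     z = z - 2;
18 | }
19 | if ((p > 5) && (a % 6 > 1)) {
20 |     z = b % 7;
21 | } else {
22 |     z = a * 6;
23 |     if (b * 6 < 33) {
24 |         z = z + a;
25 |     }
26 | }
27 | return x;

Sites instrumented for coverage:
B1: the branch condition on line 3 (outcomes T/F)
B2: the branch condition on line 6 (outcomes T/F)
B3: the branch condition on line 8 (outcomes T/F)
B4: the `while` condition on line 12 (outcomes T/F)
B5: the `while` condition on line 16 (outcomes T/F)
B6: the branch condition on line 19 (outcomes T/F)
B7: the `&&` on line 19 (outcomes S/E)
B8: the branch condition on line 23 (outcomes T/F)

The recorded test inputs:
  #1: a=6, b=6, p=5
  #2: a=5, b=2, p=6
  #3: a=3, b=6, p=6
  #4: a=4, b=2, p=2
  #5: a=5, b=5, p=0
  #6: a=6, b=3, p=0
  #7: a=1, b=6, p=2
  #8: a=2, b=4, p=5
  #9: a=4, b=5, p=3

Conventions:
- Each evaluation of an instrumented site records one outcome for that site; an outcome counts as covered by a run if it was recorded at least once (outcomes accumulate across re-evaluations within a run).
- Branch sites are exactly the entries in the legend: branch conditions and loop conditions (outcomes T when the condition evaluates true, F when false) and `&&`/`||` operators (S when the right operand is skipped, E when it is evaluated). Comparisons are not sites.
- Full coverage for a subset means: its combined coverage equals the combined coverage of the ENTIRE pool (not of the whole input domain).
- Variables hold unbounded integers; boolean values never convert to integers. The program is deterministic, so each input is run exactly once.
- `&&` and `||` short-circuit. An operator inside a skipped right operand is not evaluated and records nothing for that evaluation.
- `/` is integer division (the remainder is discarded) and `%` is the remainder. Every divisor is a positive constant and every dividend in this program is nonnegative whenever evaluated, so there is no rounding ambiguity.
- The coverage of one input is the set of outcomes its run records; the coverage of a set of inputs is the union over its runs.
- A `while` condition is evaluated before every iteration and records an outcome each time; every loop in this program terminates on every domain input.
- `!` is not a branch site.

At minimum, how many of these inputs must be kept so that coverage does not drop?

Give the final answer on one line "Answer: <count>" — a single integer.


input #1, a=6, b=6, p=5: events B1->F, B2->F, B4->T, B4->T, B4->T, B4->T, B4->T, B4->T, B4->T, B4->T, B4->T, B4->T, B4->T, B4->T, ...; outcomes B1=F, B2=F, B4=T, B4=F, B5=T, B5=F, B6=F, B7=S, B8=F
input #2, a=5, b=2, p=6: events B1->T, B4->F, B5->T, B5->F, B7->E, B6->T; outcomes B1=T, B4=F, B5=T, B5=F, B6=T, B7=E
input #3, a=3, b=6, p=6: events B1->T, B4->F, B5->F, B7->E, B6->T; outcomes B1=T, B4=F, B5=F, B6=T, B7=E
input #4, a=4, b=2, p=2: events B1->F, B2->T, B3->T, B4->T, B4->T, B4->T, B4->T, B4->T, B4->T, B4->T, B4->T, B4->T, B4->T, B4->T, ...; outcomes B1=F, B2=T, B3=T, B4=T, B4=F, B5=T, B5=F, B6=F, B7=S, B8=T
input #5, a=5, b=5, p=0: events B1->F, B2->F, B4->T, B4->T, B4->T, B4->T, B4->T, B4->T, B4->T, B4->T, B4->T, B4->T, B4->F, B5->T, ...; outcomes B1=F, B2=F, B4=T, B4=F, B5=T, B5=F, B6=F, B7=S, B8=T
input #6, a=6, b=3, p=0: events B1->F, B2->F, B4->T, B4->T, B4->T, B4->T, B4->T, B4->T, B4->T, B4->T, B4->T, B4->F, B5->T, B5->T, ...; outcomes B1=F, B2=F, B4=T, B4=F, B5=T, B5=F, B6=F, B7=S, B8=T
input #7, a=1, b=6, p=2: events B1->F, B2->F, B4->T, B4->T, B4->T, B4->T, B4->T, B4->T, B4->T, B4->T, B4->T, B4->T, B4->T, B4->T, ...; outcomes B1=F, B2=F, B4=T, B4=F, B5=F, B6=F, B7=S, B8=F
input #8, a=2, b=4, p=5: events B1->F, B2->F, B4->T, B4->T, B4->T, B4->T, B4->T, B4->T, B4->T, B4->T, B4->T, B4->T, B4->T, B4->T, ...; outcomes B1=F, B2=F, B4=T, B4=F, B5=F, B6=F, B7=S, B8=T
input #9, a=4, b=5, p=3: events B1->F, B2->F, B4->T, B4->T, B4->T, B4->T, B4->T, B4->T, B4->T, B4->T, B4->T, B4->T, B4->T, B4->T, ...; outcomes B1=F, B2=F, B4=T, B4=F, B5=T, B5=F, B6=F, B7=S, B8=T
union over all inputs: B1=T, B1=F, B2=T, B2=F, B3=T, B4=T, B4=F, B5=T, B5=F, B6=T, B6=F, B7=S, B7=E, B8=T, B8=F (15 outcomes)
checked all size-1 subsets: none covers 15 outcomes (max 10/15)
checked all size-2 subsets: none covers 15 outcomes (max 13/15)
inputs {1, 2, 4} (size 3) cover everything; no size-3 subset with a lexicographically smaller index list covers all 15
Answer: 3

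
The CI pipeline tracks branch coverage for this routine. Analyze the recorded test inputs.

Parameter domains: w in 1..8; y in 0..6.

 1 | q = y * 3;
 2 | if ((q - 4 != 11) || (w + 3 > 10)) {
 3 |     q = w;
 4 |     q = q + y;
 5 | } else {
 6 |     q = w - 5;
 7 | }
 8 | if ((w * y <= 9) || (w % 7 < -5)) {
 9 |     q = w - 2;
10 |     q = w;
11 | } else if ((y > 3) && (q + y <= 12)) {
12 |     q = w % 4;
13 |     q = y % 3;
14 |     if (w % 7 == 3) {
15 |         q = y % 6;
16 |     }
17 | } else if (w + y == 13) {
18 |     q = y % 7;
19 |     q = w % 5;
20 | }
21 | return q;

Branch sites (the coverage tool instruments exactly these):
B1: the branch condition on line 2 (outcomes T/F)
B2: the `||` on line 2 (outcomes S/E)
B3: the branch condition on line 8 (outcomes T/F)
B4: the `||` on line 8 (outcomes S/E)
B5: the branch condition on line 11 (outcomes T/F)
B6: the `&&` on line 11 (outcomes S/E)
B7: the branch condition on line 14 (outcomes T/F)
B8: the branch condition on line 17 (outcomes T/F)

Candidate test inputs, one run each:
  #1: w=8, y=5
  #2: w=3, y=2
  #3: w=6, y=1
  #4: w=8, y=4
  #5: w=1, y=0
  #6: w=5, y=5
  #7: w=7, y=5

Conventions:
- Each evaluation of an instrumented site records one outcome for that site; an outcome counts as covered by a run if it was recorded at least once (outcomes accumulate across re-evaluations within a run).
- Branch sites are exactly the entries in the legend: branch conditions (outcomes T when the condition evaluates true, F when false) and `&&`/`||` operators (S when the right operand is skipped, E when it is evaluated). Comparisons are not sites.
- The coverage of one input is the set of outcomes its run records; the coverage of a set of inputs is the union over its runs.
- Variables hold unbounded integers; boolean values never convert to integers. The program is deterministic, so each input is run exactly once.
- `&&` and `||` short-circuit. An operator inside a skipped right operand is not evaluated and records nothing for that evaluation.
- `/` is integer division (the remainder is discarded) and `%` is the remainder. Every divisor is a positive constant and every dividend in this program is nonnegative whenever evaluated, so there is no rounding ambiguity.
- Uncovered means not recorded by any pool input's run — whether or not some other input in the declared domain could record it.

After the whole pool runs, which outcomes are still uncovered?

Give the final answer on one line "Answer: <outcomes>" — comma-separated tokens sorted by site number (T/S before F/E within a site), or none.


#1 (w=8, y=5) -> B2->E, B1->T, B4->E, B3->F, B6->E, B5->F, B8->T; covered: B1=T, B2=E, B3=F, B4=E, B5=F, B6=E, B8=T
#2 (w=3, y=2) -> B2->S, B1->T, B4->S, B3->T; covered: B1=T, B2=S, B3=T, B4=S
#3 (w=6, y=1) -> B2->S, B1->T, B4->S, B3->T; covered: B1=T, B2=S, B3=T, B4=S
#4 (w=8, y=4) -> B2->S, B1->T, B4->E, B3->F, B6->E, B5->F, B8->F; covered: B1=T, B2=S, B3=F, B4=E, B5=F, B6=E, B8=F
#5 (w=1, y=0) -> B2->S, B1->T, B4->S, B3->T; covered: B1=T, B2=S, B3=T, B4=S
#6 (w=5, y=5) -> B2->E, B1->F, B4->E, B3->F, B6->E, B5->T, B7->F; covered: B1=F, B2=E, B3=F, B4=E, B5=T, B6=E, B7=F
#7 (w=7, y=5) -> B2->E, B1->F, B4->E, B3->F, B6->E, B5->T, B7->F; covered: B1=F, B2=E, B3=F, B4=E, B5=T, B6=E, B7=F
union over the pool: B1=T, B1=F, B2=S, B2=E, B3=T, B3=F, B4=S, B4=E, B5=T, B5=F, B6=E, B7=F, B8=T, B8=F
uncovered (2 of 16): B6=S, B7=T
Answer: B6=S, B7=T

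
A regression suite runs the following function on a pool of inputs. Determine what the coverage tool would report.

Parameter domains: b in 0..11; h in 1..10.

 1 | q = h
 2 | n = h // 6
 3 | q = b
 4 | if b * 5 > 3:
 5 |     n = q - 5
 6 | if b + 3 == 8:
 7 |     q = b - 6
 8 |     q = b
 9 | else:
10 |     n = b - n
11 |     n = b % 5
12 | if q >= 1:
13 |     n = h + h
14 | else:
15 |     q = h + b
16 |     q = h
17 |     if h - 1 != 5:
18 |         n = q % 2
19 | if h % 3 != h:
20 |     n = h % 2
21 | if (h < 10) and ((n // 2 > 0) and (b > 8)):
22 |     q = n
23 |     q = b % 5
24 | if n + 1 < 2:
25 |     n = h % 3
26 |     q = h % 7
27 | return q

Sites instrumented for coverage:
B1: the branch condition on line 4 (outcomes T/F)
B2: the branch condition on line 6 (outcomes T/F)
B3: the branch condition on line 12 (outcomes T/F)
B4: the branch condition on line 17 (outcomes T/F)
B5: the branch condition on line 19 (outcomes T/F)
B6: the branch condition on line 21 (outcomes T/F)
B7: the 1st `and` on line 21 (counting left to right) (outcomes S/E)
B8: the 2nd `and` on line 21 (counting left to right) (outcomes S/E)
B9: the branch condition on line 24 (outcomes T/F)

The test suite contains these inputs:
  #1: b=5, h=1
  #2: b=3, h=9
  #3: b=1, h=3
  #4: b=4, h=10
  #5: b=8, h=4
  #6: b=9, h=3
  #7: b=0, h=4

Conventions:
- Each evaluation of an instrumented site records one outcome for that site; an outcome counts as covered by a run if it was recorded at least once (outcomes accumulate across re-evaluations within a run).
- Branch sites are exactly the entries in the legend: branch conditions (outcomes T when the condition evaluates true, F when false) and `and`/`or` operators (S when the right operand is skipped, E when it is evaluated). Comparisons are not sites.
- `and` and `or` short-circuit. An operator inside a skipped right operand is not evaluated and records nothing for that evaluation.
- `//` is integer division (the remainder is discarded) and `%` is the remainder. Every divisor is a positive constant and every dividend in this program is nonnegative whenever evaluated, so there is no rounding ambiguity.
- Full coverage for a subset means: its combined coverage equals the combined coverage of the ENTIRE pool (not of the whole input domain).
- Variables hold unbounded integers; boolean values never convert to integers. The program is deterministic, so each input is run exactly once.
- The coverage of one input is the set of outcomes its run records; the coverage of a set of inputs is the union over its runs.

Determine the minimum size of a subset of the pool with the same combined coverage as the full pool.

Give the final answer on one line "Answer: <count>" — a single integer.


#1 (b=5, h=1) -> covered: B1=T, B2=T, B3=T, B5=F, B6=F, B7=E, B8=E, B9=F
#2 (b=3, h=9) -> covered: B1=T, B2=F, B3=T, B5=T, B6=F, B7=E, B8=S, B9=F
#3 (b=1, h=3) -> covered: B1=T, B2=F, B3=T, B5=T, B6=F, B7=E, B8=S, B9=F
#4 (b=4, h=10) -> covered: B1=T, B2=F, B3=T, B5=T, B6=F, B7=S, B9=T
#5 (b=8, h=4) -> covered: B1=T, B2=F, B3=T, B5=T, B6=F, B7=E, B8=S, B9=T
#6 (b=9, h=3) -> covered: B1=T, B2=F, B3=T, B5=T, B6=F, B7=E, B8=S, B9=F
#7 (b=0, h=4) -> covered: B1=F, B2=F, B3=F, B4=T, B5=T, B6=F, B7=E, B8=S, B9=T
pool-wide coverage (16 outcomes): B1=T, B1=F, B2=T, B2=F, B3=T, B3=F, B4=T, B5=T, B5=F, B6=F, B7=S, B7=E, B8=S, B8=E, B9=T, B9=F
size 1 is not enough: best union over all size-1 subsets is 9/16
size 2 is not enough: best union over all size-2 subsets is 15/16
inputs {1, 4, 7} (size 3) cover everything; no size-3 subset with a lexicographically smaller index list covers all 16
Answer: 3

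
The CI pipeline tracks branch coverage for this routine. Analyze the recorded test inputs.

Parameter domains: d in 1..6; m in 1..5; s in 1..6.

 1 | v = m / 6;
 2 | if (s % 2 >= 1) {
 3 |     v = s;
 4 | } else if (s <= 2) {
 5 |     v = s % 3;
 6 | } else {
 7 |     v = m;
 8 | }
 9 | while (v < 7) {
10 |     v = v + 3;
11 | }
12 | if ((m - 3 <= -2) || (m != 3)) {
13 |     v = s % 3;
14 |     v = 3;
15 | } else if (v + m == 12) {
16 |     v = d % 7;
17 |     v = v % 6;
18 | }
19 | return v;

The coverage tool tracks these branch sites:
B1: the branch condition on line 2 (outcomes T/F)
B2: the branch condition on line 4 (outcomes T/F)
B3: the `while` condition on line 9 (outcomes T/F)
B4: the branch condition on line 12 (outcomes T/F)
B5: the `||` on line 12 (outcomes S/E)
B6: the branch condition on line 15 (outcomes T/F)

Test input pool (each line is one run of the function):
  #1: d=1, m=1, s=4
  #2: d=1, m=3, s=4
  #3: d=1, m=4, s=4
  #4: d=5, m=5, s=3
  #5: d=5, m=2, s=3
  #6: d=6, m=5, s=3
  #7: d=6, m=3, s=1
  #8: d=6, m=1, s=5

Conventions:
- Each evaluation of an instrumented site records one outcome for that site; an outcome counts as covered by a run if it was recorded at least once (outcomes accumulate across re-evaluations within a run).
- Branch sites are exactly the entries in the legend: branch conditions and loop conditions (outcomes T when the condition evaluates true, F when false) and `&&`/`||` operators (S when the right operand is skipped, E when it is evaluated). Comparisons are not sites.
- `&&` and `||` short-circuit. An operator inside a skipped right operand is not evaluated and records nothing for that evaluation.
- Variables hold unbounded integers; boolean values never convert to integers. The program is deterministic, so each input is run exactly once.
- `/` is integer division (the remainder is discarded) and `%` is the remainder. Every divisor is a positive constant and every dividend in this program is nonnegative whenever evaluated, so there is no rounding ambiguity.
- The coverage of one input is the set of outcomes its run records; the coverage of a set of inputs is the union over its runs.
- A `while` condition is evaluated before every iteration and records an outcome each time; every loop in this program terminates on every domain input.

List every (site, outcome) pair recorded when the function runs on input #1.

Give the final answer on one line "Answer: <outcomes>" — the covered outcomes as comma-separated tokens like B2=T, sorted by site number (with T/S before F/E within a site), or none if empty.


Event log for input #1 (d=1, m=1, s=4):
  B1->F, B2->F, B3->T, B3->T, B3->F, B5->S, B4->T
collecting distinct outcomes: B1=F, B2=F, B3=T, B3=F, B4=T, B5=S
Answer: B1=F, B2=F, B3=T, B3=F, B4=T, B5=S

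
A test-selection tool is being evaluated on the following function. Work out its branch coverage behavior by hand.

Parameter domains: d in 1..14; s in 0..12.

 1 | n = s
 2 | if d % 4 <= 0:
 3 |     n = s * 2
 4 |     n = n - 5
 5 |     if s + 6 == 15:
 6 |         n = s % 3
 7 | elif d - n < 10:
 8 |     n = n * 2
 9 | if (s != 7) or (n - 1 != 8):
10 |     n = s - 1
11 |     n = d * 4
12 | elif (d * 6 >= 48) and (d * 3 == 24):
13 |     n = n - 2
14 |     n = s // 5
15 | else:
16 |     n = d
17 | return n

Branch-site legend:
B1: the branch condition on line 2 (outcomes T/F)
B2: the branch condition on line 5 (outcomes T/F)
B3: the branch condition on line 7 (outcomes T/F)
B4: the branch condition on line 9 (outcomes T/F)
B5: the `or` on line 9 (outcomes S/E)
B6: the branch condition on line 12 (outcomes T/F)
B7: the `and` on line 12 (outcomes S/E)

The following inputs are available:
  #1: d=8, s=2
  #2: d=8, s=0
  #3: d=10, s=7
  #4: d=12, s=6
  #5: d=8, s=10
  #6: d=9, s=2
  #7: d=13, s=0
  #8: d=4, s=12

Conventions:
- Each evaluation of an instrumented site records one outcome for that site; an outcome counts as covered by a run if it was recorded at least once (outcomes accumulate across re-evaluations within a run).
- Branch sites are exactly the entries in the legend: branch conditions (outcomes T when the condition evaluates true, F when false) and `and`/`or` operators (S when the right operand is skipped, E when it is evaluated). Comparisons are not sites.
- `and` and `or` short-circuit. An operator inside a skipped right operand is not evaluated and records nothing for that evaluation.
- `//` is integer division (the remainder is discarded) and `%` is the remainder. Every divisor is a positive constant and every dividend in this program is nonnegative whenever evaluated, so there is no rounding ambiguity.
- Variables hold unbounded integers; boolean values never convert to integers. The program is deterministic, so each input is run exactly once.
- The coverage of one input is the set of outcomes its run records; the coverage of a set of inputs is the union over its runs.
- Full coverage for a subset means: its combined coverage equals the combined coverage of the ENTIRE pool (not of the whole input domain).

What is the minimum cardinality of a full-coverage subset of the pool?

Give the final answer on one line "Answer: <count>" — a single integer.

test 1 (d=8, s=2) fires B1->T, B2->F, B5->S, B4->T; hits B1=T, B2=F, B4=T, B5=S
test 2 (d=8, s=0) fires B1->T, B2->F, B5->S, B4->T; hits B1=T, B2=F, B4=T, B5=S
test 3 (d=10, s=7) fires B1->F, B3->T, B5->E, B4->T; hits B1=F, B3=T, B4=T, B5=E
test 4 (d=12, s=6) fires B1->T, B2->F, B5->S, B4->T; hits B1=T, B2=F, B4=T, B5=S
test 5 (d=8, s=10) fires B1->T, B2->F, B5->S, B4->T; hits B1=T, B2=F, B4=T, B5=S
test 6 (d=9, s=2) fires B1->F, B3->T, B5->S, B4->T; hits B1=F, B3=T, B4=T, B5=S
test 7 (d=13, s=0) fires B1->F, B3->F, B5->S, B4->T; hits B1=F, B3=F, B4=T, B5=S
test 8 (d=4, s=12) fires B1->T, B2->F, B5->S, B4->T; hits B1=T, B2=F, B4=T, B5=S
together the pool reaches 8 outcomes: B1=T, B1=F, B2=F, B3=T, B3=F, B4=T, B5=S, B5=E
checked all size-1 subsets: none covers 8 outcomes (max 4/8)
checked all size-2 subsets: none covers 8 outcomes (max 7/8)
the canonical winner is {1, 3, 7}: size 3, full 8-outcome coverage, earliest index list among size-3 covers

Answer: 3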